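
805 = 805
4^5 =1024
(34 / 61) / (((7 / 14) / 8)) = 544 / 61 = 8.92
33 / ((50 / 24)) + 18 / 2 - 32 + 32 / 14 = -853 / 175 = -4.87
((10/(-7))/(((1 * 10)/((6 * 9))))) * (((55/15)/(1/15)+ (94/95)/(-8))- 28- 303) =2833029/1330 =2130.10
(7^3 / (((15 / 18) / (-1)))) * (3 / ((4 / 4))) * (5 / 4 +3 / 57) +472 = -215933 / 190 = -1136.49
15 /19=0.79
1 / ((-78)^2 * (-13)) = -1 / 79092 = -0.00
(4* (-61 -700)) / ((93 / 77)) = -234388 / 93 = -2520.30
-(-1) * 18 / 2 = 9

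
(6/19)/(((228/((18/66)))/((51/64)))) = 153/508288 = 0.00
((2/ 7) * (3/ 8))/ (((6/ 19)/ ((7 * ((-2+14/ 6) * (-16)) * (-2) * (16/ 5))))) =1216/ 15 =81.07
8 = 8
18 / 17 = 1.06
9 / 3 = 3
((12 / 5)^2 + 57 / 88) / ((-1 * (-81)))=4699 / 59400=0.08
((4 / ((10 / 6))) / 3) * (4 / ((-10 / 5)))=-8 / 5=-1.60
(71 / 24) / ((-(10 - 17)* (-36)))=-71 / 6048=-0.01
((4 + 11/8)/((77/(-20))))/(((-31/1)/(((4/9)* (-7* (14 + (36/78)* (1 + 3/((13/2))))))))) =-34400/16731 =-2.06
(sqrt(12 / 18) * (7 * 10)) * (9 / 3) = 70 * sqrt(6) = 171.46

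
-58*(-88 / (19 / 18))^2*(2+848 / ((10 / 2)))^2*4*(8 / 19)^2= -27425394859180032 / 3258025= -8417797548.88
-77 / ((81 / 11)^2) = -9317 / 6561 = -1.42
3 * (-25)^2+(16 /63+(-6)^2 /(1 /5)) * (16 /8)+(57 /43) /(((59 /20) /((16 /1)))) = 358452589 /159831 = 2242.70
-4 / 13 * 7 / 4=-7 / 13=-0.54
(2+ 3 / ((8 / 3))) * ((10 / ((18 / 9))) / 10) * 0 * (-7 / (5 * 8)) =0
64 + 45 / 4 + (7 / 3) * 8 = 1127 / 12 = 93.92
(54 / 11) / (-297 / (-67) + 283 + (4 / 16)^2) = 57888 / 3390145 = 0.02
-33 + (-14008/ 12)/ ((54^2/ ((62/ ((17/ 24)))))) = -49601/ 729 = -68.04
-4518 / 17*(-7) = 1860.35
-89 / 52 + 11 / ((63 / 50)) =22993 / 3276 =7.02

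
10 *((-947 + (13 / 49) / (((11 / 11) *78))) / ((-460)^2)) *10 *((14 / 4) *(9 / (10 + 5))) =-278417 / 296240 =-0.94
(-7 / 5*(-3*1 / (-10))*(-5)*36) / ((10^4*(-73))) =-189 / 1825000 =-0.00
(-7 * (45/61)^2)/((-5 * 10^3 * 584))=567/434612800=0.00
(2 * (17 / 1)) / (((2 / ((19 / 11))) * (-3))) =-9.79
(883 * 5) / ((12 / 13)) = 57395 / 12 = 4782.92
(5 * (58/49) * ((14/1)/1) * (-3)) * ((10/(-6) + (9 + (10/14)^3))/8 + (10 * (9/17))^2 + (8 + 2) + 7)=-15864766825/1387778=-11431.78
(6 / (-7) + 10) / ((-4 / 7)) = -16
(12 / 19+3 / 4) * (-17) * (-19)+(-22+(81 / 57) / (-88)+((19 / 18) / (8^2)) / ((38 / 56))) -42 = 23008883 / 60192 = 382.26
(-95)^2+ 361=9386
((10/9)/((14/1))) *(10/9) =0.09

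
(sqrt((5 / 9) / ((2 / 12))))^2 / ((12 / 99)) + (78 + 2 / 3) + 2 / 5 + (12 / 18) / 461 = 491279 / 4610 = 106.57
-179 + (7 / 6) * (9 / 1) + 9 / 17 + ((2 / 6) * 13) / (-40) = -168.08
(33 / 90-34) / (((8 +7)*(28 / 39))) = -13117 / 4200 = -3.12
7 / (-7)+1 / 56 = -55 / 56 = -0.98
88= 88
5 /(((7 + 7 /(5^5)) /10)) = 78125 /10941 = 7.14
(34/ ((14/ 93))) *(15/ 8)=23715/ 56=423.48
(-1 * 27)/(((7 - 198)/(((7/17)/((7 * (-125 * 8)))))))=-0.00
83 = 83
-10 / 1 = -10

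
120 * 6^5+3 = 933123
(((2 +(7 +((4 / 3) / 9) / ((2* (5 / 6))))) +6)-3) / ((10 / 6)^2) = 544 / 125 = 4.35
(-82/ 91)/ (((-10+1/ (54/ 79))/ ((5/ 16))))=0.03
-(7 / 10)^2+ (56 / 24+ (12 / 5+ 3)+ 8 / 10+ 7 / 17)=8.46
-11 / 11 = -1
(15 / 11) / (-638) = -15 / 7018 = -0.00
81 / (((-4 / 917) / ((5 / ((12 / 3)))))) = -371385 / 16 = -23211.56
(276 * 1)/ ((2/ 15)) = 2070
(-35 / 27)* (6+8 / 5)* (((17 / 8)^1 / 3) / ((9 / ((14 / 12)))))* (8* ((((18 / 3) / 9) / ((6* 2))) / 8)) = -15827 / 314928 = -0.05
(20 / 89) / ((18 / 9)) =0.11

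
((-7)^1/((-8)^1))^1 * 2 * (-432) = -756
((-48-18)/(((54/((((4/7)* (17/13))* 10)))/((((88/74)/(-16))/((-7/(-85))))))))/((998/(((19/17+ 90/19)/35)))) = 19448935/14077834407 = 0.00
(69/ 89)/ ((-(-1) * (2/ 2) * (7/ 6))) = 414/ 623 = 0.66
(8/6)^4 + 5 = 661/81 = 8.16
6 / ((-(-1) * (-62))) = -3 / 31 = -0.10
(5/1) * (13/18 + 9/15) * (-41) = -4879/18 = -271.06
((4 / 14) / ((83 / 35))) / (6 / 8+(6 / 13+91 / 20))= 1300 / 62167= 0.02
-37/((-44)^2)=-37/1936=-0.02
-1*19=-19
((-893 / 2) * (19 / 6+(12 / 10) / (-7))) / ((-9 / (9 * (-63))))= -1685091 / 20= -84254.55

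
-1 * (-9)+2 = 11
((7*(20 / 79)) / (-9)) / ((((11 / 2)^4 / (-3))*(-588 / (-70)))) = 800 / 10409751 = 0.00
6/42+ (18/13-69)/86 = -5035/7826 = -0.64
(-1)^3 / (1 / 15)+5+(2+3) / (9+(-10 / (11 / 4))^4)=-26844485 / 2691769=-9.97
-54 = -54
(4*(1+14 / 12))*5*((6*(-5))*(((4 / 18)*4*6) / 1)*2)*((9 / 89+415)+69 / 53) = -81709596800 / 14151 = -5774121.74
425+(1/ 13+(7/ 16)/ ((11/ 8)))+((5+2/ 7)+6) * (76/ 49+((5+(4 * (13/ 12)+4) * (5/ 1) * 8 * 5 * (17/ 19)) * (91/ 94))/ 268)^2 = 4814077544672048008145/ 4955657052243433536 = 971.43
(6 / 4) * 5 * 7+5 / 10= 53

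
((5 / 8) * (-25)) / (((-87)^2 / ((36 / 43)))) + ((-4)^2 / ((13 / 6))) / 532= 1519699 / 125051654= 0.01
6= 6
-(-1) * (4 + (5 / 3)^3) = 233 / 27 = 8.63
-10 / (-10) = 1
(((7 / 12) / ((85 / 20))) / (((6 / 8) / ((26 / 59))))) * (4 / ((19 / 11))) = 32032 / 171513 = 0.19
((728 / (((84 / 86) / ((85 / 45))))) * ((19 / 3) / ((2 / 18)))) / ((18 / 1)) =361114 / 81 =4458.20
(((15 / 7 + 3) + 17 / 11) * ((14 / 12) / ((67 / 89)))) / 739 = 45835 / 3267858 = 0.01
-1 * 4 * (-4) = 16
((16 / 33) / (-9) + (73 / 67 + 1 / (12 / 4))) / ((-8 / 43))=-7.36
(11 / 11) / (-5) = -1 / 5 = -0.20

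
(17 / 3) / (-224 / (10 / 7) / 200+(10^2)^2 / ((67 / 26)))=142375 / 97480302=0.00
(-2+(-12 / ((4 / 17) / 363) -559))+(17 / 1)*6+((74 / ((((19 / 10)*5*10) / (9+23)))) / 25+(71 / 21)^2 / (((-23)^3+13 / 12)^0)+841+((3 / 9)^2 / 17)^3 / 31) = -234109829681243491 / 12920986724625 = -18118.57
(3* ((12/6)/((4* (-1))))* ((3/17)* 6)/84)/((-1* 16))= 9/7616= 0.00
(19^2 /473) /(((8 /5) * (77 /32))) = 7220 /36421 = 0.20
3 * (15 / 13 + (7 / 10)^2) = 6411 / 1300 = 4.93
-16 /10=-1.60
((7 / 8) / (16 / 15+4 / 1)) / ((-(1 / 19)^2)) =-1995 / 32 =-62.34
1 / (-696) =-1 / 696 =-0.00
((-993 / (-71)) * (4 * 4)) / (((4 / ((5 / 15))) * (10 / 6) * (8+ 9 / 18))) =7944 / 6035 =1.32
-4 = -4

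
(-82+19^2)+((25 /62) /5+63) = 21209 /62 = 342.08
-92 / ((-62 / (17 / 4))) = 391 / 62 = 6.31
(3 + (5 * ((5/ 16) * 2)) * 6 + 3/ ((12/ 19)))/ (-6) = -53/ 12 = -4.42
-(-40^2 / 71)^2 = -2560000 / 5041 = -507.84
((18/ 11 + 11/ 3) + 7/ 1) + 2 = 14.30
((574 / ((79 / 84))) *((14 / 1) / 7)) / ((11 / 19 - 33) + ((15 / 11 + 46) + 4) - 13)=3359048 / 16353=205.41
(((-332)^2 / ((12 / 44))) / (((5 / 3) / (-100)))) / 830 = -29216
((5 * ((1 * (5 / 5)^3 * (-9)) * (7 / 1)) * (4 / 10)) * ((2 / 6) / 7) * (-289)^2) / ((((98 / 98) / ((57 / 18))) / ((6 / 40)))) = -4760697 / 20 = -238034.85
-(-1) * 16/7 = 16/7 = 2.29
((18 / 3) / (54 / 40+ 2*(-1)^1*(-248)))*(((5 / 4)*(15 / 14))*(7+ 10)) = 19125 / 69629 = 0.27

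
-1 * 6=-6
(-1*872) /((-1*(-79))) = -872 /79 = -11.04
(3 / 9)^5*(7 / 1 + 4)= 11 / 243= 0.05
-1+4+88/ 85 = 343/ 85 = 4.04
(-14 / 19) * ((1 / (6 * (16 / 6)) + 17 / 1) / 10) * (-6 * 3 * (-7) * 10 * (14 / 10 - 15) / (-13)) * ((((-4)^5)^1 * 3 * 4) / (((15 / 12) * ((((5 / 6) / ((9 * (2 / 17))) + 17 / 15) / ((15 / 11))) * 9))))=16387080192 / 12749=1285362.00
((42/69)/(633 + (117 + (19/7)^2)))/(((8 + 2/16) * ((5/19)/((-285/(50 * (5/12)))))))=-35661024/6935118125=-0.01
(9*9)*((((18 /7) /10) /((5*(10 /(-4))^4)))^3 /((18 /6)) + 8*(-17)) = -14413787841716253432 /1308441162109375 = -11016.00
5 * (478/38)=1195/19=62.89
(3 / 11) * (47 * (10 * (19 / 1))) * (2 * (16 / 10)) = 85728 / 11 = 7793.45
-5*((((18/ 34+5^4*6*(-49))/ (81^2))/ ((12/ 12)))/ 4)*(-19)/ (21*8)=-98918465/ 24984288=-3.96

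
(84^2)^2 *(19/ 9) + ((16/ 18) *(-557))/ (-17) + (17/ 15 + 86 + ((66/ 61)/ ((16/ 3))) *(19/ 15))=39238281121507/ 373320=105106292.51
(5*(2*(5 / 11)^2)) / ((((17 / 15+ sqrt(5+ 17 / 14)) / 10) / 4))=-35700000 / 1879009+ 2250000*sqrt(1218) / 1879009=22.79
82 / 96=41 / 48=0.85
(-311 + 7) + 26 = -278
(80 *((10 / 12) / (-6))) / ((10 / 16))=-160 / 9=-17.78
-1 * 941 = -941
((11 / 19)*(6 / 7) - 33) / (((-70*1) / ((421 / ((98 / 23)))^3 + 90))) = 3925143598760241 / 8762497520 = 447948.04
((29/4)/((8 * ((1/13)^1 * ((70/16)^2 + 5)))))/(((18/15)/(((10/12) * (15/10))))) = 1885/3708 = 0.51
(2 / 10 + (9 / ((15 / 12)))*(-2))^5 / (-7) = 1804229351 / 21875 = 82479.06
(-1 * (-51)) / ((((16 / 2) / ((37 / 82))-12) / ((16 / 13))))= 7548 / 689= 10.96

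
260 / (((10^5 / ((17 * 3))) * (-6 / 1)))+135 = 1349779 / 10000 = 134.98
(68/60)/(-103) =-17/1545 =-0.01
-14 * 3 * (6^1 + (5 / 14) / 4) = -1023 / 4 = -255.75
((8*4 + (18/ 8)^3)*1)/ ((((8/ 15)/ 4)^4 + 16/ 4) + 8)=140585625/ 38881024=3.62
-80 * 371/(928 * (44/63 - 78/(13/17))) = 116865/370156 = 0.32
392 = 392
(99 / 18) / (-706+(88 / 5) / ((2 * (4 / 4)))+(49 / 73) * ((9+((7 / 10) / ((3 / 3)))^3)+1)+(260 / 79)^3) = -197955158500 / 23560592111927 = -0.01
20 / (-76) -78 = -1487 / 19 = -78.26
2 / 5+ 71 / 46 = 447 / 230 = 1.94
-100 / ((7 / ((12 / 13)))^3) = -172800 / 753571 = -0.23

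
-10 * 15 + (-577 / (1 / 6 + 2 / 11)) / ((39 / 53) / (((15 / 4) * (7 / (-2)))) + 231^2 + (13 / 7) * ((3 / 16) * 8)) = -683170341870 / 4553527051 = -150.03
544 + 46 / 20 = 5463 / 10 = 546.30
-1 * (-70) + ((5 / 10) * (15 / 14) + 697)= 21491 / 28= 767.54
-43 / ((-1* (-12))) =-43 / 12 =-3.58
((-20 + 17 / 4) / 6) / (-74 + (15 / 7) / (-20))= 147 / 4150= 0.04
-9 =-9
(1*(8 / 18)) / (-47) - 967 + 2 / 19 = -7771009 / 8037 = -966.90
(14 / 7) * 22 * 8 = 352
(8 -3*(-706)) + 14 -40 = 2100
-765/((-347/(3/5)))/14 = 459/4858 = 0.09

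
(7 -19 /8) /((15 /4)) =37 /30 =1.23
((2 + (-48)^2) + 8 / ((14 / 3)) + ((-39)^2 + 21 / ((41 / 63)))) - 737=896583 / 287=3123.98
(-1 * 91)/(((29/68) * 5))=-6188/145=-42.68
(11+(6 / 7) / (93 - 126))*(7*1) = 845 / 11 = 76.82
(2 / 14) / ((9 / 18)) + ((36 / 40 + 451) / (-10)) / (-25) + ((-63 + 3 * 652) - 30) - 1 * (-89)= 34196633 / 17500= 1954.09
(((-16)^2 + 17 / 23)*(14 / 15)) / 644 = 1181 / 3174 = 0.37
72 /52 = 18 /13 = 1.38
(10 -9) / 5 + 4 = 21 / 5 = 4.20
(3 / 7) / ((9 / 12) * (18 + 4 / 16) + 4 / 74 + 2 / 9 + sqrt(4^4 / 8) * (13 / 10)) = 2286910800 / 53846297323 - 851627520 * sqrt(2) / 53846297323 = 0.02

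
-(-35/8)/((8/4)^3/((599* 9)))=188685/64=2948.20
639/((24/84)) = 4473/2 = 2236.50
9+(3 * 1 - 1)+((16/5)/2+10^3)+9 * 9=1093.60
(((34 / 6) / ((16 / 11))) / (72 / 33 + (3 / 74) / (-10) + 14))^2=144814497025 / 2497171099536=0.06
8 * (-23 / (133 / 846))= -155664 / 133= -1170.41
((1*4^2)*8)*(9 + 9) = 2304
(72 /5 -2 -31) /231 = -31 /385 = -0.08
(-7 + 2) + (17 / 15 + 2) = -28 / 15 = -1.87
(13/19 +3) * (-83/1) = -5810/19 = -305.79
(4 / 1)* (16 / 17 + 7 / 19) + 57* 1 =20103 / 323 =62.24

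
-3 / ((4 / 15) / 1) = -45 / 4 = -11.25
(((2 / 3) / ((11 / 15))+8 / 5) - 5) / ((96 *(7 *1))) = -137 / 36960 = -0.00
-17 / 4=-4.25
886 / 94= 443 / 47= 9.43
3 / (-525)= -1 / 175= -0.01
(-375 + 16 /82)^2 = 236144689 /1681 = 140478.70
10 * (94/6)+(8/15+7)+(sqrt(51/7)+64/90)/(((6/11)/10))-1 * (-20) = 55 * sqrt(357)/21+26627/135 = 246.72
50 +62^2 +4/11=42838/11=3894.36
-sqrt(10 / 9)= -sqrt(10) / 3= -1.05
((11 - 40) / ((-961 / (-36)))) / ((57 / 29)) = -10092 / 18259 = -0.55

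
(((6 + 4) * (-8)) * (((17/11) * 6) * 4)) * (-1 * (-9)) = -293760/11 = -26705.45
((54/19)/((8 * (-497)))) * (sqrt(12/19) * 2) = -27 * sqrt(57)/179417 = -0.00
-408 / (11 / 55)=-2040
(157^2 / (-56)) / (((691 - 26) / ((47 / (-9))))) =1158503 / 335160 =3.46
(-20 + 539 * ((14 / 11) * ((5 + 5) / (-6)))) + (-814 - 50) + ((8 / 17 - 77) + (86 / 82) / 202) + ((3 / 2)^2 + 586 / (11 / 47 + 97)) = -4045069845811 / 1930285740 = -2095.58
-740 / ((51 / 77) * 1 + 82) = -11396 / 1273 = -8.95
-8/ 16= -1/ 2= -0.50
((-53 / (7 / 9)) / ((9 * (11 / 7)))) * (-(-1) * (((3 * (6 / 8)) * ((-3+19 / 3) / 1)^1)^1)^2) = -11925 / 44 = -271.02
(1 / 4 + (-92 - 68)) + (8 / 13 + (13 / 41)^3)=-570207031 / 3583892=-159.10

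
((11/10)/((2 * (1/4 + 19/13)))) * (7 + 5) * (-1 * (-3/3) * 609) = 1045044/445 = 2348.41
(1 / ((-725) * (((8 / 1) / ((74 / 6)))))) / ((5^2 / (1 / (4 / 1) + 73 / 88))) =-703 / 7656000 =-0.00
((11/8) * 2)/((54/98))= 4.99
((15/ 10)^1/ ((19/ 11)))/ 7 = 33/ 266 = 0.12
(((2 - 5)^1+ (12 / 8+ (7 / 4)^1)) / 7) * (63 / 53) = 9 / 212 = 0.04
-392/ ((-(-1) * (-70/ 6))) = 168/ 5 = 33.60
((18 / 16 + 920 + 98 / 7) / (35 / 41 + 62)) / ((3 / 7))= 2147047 / 61848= 34.71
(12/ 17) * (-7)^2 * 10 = 5880/ 17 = 345.88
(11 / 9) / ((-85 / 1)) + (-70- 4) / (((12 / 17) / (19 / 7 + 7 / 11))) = -20691802 / 58905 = -351.27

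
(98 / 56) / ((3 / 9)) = 21 / 4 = 5.25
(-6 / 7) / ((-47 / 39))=234 / 329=0.71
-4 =-4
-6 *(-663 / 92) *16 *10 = 6918.26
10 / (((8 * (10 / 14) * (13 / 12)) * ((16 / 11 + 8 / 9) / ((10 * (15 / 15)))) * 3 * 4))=3465 / 6032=0.57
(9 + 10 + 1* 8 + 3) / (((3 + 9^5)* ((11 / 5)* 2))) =25 / 216524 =0.00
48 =48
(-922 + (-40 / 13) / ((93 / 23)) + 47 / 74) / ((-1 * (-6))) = -153.69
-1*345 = -345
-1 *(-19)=19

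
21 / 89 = 0.24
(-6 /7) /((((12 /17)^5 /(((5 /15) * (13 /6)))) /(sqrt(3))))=-18458141 * sqrt(3) /5225472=-6.12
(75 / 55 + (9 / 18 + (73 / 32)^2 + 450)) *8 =5148411 / 1408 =3656.54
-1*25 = -25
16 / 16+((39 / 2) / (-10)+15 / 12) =3 / 10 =0.30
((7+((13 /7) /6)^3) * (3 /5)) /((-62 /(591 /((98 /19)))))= -1949403059 /250088160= -7.79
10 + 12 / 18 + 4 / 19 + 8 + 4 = 22.88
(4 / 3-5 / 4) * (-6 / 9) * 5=-5 / 18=-0.28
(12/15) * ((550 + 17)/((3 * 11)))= 756/55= 13.75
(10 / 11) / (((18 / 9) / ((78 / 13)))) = 30 / 11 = 2.73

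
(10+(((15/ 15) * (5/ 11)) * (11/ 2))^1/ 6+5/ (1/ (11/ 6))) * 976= 57340/ 3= 19113.33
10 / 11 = 0.91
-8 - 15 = -23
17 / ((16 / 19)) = 323 / 16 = 20.19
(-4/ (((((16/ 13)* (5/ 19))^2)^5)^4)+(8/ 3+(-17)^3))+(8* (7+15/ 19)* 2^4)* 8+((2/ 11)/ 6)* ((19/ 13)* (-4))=-1386652914509586277744159966888282059096354449969733670727754676894109844988103937465181956197412317/ 9028781161369041066699109456954240532480000000000000000000000000000000000000000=-153581407027848155801.53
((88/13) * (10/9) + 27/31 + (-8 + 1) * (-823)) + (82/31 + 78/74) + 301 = 815137012/134199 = 6074.09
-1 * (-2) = 2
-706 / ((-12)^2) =-353 / 72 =-4.90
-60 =-60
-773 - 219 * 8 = -2525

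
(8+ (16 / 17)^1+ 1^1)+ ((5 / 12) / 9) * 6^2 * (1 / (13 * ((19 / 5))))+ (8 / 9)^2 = 3661394 / 340119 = 10.77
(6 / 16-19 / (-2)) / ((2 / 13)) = 1027 / 16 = 64.19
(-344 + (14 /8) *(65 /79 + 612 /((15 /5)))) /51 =1521 /5372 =0.28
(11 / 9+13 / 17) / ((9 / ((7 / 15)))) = 2128 / 20655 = 0.10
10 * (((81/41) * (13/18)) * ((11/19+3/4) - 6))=-207675/3116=-66.65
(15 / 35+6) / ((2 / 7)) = 45 / 2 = 22.50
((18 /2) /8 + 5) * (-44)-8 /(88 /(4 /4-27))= -5877 /22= -267.14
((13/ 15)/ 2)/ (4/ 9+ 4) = 39/ 400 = 0.10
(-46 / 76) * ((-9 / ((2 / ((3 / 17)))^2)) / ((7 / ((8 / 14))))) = 1863 / 538118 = 0.00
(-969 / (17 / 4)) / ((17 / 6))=-1368 / 17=-80.47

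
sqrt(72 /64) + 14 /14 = 1 + 3 * sqrt(2) /4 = 2.06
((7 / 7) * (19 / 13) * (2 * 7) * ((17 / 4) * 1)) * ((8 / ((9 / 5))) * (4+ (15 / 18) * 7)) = 1333990 / 351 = 3800.54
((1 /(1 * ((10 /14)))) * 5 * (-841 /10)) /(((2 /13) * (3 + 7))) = -76531 /200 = -382.66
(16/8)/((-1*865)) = -2/865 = -0.00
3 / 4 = 0.75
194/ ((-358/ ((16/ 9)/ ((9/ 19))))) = -29488/ 14499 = -2.03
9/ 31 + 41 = 41.29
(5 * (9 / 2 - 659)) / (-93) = 6545 / 186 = 35.19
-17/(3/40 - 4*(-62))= -680/9923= -0.07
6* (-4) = -24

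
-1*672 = -672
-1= -1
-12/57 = -4/19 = -0.21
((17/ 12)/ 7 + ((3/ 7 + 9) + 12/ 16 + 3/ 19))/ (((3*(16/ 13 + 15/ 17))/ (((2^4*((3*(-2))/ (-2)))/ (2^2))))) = 3717220/ 186333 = 19.95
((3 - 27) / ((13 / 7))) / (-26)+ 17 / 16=4217 / 2704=1.56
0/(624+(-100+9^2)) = 0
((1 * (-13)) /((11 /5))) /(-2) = 65 /22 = 2.95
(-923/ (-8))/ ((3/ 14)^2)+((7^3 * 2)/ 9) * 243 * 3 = 1045415/ 18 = 58078.61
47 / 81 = 0.58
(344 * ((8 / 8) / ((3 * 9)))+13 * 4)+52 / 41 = 73072 / 1107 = 66.01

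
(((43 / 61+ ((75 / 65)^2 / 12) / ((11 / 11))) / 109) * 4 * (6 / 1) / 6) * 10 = 336430 / 1123681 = 0.30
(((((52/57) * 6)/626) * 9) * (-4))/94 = -936/279509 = -0.00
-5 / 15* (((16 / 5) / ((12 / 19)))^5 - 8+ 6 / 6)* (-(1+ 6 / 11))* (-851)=-36604544467717 / 25059375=-1460712.59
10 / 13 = 0.77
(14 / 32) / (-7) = -1 / 16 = -0.06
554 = 554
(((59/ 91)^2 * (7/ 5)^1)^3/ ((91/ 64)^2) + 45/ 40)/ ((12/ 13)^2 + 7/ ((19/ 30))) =0.10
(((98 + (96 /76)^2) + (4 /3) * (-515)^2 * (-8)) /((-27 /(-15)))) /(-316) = 4973.57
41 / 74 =0.55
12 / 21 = 4 / 7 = 0.57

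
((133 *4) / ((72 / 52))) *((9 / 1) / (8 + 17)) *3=10374 / 25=414.96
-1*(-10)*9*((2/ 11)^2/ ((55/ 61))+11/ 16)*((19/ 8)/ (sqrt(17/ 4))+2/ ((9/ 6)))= 13185639*sqrt(17)/ 724064+231327/ 2662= 161.98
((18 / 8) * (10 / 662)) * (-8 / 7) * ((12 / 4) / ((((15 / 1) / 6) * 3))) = -36 / 2317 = -0.02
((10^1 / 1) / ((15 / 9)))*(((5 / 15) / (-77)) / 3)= -2 / 231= -0.01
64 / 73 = 0.88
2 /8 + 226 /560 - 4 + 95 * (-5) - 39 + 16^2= -73177 /280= -261.35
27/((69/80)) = 720/23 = 31.30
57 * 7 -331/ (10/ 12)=9/ 5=1.80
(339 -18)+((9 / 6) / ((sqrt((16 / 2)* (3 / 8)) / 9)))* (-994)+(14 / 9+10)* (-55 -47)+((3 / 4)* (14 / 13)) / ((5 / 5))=-4473* sqrt(3) -66835 / 78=-8604.32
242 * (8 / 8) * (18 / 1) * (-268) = -1167408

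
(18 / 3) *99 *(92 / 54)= 1012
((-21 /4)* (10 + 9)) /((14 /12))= -171 /2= -85.50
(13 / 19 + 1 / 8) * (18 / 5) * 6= 3321 / 190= 17.48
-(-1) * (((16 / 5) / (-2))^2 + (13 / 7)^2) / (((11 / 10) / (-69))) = -1015818 / 2695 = -376.93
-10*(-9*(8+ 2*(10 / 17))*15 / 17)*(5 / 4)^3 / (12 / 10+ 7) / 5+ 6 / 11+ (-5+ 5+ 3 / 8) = 9289161 / 260678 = 35.63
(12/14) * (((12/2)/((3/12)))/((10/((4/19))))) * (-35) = -288/19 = -15.16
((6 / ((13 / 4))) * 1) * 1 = 24 / 13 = 1.85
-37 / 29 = -1.28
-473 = -473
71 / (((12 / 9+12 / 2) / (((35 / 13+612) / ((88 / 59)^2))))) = 5924950923 / 2214784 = 2675.18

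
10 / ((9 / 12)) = 40 / 3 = 13.33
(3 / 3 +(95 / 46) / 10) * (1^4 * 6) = 333 / 46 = 7.24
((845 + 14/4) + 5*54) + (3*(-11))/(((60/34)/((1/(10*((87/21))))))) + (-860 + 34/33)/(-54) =2930027531/2583900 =1133.96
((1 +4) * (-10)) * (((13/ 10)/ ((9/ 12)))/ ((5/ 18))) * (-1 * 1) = 312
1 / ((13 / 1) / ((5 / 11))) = 5 / 143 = 0.03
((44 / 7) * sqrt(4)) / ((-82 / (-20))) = 880 / 287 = 3.07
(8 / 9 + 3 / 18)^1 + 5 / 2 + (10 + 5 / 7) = 899 / 63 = 14.27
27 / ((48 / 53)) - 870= -840.19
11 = 11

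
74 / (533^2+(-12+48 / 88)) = 814 / 3124853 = 0.00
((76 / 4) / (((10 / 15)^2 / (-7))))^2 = 1432809 / 16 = 89550.56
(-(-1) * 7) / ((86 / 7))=49 / 86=0.57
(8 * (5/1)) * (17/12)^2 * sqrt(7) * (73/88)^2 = 7700405 * sqrt(7)/139392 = 146.16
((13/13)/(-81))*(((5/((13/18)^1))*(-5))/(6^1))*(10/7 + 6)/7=100/1323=0.08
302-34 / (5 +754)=229184 / 759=301.96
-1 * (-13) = 13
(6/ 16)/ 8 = 3/ 64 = 0.05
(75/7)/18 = 25/42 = 0.60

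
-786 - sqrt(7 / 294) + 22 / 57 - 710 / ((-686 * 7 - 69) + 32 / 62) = -1351970746 / 1721229 - sqrt(42) / 42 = -785.62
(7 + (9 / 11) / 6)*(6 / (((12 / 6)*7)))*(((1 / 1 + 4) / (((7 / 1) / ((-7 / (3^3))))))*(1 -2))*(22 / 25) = 157 / 315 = 0.50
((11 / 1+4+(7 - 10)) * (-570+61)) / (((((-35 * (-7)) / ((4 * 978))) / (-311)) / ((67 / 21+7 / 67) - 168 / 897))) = 3238442484207744 / 34356595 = 94259704.26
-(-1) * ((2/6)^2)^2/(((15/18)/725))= 290/27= 10.74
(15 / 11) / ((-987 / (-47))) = 5 / 77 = 0.06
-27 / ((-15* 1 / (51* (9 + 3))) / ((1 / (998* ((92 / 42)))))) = 28917 / 57385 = 0.50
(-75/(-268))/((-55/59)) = -885/2948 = -0.30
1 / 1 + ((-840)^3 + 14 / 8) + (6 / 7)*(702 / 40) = -82978557509 / 140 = -592703982.21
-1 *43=-43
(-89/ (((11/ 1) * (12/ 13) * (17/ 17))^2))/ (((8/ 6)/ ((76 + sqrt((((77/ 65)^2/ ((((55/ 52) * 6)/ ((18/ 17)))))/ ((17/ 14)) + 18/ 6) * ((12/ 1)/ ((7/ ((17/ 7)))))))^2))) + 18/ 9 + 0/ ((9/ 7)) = -2265507111617/ 604758000 - 21983 * sqrt(552288945)/ 1439900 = -4104.93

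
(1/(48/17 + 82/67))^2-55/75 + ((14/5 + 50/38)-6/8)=1631412451/605684850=2.69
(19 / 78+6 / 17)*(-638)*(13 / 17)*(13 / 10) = -378.35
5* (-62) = -310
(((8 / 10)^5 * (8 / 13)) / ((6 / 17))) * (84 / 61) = 1949696 / 2478125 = 0.79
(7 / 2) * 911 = 3188.50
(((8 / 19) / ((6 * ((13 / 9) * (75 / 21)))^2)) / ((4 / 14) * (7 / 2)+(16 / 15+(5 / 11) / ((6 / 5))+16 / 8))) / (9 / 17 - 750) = -36652 / 277856258875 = -0.00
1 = 1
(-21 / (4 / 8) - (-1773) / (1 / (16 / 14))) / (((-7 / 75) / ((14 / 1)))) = -2083500 / 7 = -297642.86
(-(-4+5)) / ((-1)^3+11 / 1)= -1 / 10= -0.10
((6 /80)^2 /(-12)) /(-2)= 3 /12800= 0.00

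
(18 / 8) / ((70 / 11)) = 99 / 280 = 0.35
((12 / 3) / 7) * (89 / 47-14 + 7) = -960 / 329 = -2.92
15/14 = 1.07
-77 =-77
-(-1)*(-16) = -16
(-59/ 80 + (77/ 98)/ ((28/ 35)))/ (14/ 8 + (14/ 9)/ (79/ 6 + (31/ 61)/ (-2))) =971193/ 7425460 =0.13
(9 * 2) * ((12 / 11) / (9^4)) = 8 / 2673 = 0.00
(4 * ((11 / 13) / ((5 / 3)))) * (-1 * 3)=-396 / 65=-6.09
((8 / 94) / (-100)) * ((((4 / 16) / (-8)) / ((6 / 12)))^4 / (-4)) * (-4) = -1 / 77004800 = -0.00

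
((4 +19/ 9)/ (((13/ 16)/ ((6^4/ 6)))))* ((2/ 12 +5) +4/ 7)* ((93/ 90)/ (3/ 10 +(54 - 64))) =-993.09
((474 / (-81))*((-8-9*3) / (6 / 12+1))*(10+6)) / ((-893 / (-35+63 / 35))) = 5875072 / 72333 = 81.22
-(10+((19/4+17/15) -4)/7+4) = -14.27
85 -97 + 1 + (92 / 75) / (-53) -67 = -310142 / 3975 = -78.02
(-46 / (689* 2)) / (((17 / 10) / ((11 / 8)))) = -0.03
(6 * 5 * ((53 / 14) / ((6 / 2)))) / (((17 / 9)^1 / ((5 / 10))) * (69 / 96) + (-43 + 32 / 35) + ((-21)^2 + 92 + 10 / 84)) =190800 / 2488493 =0.08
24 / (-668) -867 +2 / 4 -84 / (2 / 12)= -457759 / 334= -1370.54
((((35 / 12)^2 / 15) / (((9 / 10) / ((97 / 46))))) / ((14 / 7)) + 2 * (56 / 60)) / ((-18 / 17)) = -2.39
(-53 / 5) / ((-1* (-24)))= -53 / 120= -0.44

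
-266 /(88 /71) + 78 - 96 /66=-6075 /44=-138.07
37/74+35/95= 33/38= 0.87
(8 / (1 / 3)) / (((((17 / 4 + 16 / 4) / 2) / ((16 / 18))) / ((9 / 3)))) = 512 / 33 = 15.52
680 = 680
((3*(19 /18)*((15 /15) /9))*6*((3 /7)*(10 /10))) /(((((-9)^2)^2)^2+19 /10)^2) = 1900 /3891342740101707261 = 0.00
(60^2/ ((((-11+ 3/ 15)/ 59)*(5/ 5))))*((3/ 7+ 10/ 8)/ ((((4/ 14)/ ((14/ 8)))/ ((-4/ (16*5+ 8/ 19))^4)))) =-316207616375/ 255525765312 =-1.24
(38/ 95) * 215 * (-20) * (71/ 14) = -61060/ 7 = -8722.86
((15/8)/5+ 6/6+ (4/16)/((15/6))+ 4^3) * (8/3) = 873/5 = 174.60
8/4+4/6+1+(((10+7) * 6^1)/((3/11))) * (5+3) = 8987/3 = 2995.67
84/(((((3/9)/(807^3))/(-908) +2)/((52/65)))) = 481024265141952/14316198367315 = 33.60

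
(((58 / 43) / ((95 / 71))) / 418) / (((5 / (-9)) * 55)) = -18531 / 234785375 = -0.00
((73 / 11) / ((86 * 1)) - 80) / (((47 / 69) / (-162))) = 422567523 / 22231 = 19008.03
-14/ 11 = -1.27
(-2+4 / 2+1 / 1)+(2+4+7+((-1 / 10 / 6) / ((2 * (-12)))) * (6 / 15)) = 50401 / 3600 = 14.00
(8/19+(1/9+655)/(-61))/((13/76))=-430528/7137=-60.32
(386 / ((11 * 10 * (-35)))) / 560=-193 / 1078000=-0.00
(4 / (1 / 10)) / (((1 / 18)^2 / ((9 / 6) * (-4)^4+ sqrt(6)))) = 12960 * sqrt(6)+ 4976640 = 5008385.39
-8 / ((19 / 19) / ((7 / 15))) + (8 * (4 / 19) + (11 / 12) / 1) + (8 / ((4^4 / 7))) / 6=-19991 / 18240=-1.10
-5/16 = -0.31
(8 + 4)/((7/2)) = 24/7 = 3.43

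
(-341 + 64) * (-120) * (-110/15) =-243760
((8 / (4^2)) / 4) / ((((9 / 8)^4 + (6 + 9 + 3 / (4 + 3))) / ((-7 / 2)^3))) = -153664 / 488295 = -0.31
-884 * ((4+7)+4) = -13260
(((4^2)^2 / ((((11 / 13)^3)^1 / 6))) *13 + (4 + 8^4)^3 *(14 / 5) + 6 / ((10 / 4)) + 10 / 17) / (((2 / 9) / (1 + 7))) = 785975769621440424 / 113135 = 6947237986665.85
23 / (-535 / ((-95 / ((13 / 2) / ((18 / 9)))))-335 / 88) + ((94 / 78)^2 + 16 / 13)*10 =116400394 / 4096053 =28.42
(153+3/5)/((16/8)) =384/5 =76.80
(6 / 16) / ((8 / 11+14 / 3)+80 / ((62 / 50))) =3069 / 572144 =0.01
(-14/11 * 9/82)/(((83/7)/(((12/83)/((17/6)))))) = -31752/52817963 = -0.00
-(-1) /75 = 1 /75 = 0.01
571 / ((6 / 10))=2855 / 3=951.67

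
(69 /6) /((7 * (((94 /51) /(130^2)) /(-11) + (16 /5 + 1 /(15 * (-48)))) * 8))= 0.06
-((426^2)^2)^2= -1084617963136880107776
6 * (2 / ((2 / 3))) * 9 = 162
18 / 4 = 9 / 2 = 4.50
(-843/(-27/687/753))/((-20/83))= -1340582717/20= -67029135.85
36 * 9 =324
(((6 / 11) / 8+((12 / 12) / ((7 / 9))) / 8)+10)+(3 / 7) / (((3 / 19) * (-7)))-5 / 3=105745 / 12936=8.17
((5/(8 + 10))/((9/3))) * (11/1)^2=605/54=11.20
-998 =-998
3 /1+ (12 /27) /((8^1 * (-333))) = 17981 /5994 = 3.00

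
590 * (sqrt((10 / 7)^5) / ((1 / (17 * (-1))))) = -1003000 * sqrt(70) / 343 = -24465.60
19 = 19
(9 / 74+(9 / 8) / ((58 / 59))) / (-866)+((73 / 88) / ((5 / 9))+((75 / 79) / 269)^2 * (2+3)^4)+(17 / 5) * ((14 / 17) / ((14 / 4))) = 849167410842361499 / 369282756320911840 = 2.30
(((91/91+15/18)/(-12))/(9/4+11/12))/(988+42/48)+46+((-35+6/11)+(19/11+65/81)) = 23271835/1653399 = 14.08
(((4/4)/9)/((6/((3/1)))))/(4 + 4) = 1/144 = 0.01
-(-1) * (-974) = -974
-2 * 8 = -16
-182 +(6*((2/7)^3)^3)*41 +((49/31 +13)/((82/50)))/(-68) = -158800787828629/871920386449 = -182.13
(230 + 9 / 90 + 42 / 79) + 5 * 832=3468599 / 790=4390.63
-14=-14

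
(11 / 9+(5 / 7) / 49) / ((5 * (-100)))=-0.00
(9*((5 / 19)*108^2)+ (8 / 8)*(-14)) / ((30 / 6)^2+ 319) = 262307 / 3268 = 80.27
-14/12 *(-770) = 2695/3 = 898.33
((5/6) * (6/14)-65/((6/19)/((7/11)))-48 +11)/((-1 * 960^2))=19361/106444800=0.00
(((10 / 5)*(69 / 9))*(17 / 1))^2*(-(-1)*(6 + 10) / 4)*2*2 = 9784384 / 9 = 1087153.78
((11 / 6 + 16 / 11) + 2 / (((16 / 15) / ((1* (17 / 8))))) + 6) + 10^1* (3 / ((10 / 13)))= 110399 / 2112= 52.27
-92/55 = -1.67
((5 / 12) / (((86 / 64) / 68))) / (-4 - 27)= -2720 / 3999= -0.68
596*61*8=290848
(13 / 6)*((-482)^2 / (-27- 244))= -1510106 / 813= -1857.45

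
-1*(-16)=16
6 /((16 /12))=9 /2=4.50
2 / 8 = 1 / 4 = 0.25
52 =52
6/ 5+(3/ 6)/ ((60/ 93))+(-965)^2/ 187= 37263773/ 7480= 4981.79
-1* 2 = -2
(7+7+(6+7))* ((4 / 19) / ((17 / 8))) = 864 / 323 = 2.67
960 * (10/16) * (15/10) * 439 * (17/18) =373150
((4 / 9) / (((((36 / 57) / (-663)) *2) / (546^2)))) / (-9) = 69543838 / 9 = 7727093.11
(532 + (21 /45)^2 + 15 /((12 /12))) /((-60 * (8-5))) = -3.04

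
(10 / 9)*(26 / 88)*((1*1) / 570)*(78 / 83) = 169 / 312246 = 0.00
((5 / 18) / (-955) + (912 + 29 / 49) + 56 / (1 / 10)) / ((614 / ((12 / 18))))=248075717 / 155153502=1.60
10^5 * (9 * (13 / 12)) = 975000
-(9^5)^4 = -12157665459056928801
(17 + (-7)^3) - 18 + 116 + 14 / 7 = -226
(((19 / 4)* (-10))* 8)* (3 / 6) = -190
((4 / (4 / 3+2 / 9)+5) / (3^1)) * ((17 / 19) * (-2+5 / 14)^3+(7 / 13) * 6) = -26457335 / 14233128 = -1.86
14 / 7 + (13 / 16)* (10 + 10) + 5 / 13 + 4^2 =1801 / 52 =34.63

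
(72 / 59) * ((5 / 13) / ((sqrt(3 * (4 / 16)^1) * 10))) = 24 * sqrt(3) / 767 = 0.05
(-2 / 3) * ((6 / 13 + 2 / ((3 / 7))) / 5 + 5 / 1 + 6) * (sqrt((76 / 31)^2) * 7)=-499016 / 3627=-137.58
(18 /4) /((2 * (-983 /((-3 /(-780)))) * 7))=-0.00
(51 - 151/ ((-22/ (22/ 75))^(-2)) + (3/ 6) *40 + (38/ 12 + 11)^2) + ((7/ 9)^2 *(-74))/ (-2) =-275102219/ 324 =-849080.92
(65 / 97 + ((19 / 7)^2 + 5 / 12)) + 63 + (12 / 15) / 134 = 71.46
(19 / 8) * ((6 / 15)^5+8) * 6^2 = 2140236 / 3125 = 684.88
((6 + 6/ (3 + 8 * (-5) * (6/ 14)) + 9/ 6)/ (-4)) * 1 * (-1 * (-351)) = -54639/ 88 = -620.90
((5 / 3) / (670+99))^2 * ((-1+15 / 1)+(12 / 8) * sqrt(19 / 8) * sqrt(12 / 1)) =25 * sqrt(114) / 7096332+350 / 5322249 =0.00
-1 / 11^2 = -1 / 121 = -0.01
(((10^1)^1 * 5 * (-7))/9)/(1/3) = -350/3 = -116.67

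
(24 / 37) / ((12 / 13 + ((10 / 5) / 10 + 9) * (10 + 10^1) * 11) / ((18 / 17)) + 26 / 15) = 1755 / 5179001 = 0.00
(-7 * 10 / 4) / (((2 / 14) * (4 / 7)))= -1715 / 8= -214.38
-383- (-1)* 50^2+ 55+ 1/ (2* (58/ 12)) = 62991/ 29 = 2172.10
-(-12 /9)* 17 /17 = 4 /3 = 1.33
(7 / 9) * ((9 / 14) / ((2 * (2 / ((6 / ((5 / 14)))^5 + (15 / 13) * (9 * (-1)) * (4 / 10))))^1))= 27183691881 / 162500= 167284.26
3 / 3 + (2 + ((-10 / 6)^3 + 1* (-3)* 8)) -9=-34.63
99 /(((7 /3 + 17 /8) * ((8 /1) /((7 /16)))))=1.21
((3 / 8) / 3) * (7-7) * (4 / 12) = 0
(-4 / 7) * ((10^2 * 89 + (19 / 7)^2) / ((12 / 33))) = -4801071 / 343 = -13997.29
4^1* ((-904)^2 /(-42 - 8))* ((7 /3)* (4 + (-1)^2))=-11441024 /15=-762734.93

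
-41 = -41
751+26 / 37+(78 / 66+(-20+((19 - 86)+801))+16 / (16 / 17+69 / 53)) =1212448774 / 822547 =1474.02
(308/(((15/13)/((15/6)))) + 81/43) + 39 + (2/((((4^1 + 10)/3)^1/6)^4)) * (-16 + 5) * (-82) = 1746205036/309729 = 5637.85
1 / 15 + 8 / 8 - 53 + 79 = 406 / 15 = 27.07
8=8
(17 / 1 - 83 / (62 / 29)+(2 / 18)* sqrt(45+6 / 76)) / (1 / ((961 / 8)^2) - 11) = 40307223 / 20317334 - 923521* sqrt(65094) / 3474264114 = 1.92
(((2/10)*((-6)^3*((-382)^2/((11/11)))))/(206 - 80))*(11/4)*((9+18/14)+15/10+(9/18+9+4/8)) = -146872506/49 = -2997398.08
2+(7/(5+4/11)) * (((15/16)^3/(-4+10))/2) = 2019937/966656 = 2.09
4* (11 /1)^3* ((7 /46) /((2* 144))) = 9317 /3312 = 2.81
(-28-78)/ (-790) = 53/ 395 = 0.13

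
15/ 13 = 1.15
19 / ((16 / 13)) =247 / 16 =15.44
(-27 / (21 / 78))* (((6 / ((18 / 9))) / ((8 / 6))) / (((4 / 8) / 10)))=-31590 / 7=-4512.86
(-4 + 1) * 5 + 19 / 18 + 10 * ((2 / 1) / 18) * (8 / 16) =-241 / 18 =-13.39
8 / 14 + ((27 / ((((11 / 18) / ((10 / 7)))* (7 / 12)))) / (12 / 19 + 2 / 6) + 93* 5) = 577.71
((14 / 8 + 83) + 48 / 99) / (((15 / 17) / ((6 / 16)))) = 191267 / 5280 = 36.22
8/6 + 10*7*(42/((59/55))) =485336/177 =2742.01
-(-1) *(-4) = -4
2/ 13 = 0.15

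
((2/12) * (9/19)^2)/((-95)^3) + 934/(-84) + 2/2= -65771379971/6499759875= -10.12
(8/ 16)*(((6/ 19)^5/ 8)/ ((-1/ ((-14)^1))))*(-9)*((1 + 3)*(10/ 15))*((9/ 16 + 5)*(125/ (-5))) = 22708350/ 2476099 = 9.17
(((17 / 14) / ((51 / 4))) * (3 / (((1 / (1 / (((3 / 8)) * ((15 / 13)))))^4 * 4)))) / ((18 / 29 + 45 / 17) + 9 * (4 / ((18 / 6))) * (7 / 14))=28837013504 / 131150289375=0.22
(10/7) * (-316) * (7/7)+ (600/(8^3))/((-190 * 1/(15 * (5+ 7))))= -1926005/4256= -452.54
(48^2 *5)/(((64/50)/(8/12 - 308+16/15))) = -2756400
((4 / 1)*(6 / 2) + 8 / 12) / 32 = 19 / 48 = 0.40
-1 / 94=-0.01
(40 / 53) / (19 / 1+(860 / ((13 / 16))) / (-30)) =-0.05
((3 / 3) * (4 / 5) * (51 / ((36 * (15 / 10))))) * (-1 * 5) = -34 / 9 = -3.78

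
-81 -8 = -89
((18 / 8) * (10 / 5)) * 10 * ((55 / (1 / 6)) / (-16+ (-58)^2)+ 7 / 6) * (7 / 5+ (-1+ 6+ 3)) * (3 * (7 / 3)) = 116137 / 31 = 3746.35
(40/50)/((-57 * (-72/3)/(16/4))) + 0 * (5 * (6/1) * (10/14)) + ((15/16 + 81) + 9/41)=46081537/560880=82.16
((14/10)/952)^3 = 1/314432000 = 0.00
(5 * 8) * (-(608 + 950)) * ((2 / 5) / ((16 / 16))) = -24928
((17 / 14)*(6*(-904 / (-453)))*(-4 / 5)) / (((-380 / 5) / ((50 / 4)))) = 38420 / 20083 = 1.91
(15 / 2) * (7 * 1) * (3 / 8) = 315 / 16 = 19.69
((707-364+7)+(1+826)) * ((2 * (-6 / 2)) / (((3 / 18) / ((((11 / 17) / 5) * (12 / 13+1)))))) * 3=-6991380 / 221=-31635.20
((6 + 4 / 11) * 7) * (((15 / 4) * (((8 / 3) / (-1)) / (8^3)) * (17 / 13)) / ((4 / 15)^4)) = -1054265625 / 4685824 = -224.99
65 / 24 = 2.71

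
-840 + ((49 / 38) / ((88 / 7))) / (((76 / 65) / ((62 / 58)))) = -6190256695 / 7370176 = -839.91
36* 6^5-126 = 279810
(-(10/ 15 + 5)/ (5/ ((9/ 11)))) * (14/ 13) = -714/ 715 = -1.00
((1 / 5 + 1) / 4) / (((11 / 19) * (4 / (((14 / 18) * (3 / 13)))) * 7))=19 / 5720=0.00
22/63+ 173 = 10921/63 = 173.35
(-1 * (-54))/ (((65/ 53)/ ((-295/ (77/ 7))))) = -168858/ 143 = -1180.83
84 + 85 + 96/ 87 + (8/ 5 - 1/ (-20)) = 99617/ 580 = 171.75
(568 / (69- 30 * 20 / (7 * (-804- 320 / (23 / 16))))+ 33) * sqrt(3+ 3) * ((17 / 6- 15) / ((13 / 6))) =-8590062935 * sqrt(6) / 37109787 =-567.00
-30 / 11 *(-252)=7560 / 11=687.27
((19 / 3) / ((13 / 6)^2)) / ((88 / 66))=171 / 169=1.01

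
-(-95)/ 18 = 95/ 18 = 5.28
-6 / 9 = -2 / 3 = -0.67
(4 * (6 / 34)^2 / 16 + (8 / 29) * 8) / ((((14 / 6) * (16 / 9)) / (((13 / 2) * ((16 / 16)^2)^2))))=26059995 / 7509376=3.47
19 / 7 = 2.71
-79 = -79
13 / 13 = 1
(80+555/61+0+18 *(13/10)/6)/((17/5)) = 3337/122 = 27.35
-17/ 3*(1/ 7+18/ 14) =-170/ 21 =-8.10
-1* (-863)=863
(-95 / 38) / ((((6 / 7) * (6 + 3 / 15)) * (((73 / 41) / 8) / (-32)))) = 459200 / 6789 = 67.64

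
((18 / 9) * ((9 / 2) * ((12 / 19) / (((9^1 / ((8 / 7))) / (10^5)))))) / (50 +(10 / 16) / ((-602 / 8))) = 165120000 / 114361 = 1443.85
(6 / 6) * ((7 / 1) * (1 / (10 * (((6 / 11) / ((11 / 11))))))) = 77 / 60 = 1.28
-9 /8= -1.12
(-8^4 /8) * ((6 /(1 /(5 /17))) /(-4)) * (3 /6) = 1920 /17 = 112.94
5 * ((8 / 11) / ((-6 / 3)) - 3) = -185 / 11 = -16.82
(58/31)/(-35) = -0.05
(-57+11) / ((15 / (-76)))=3496 / 15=233.07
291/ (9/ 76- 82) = -22116/ 6223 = -3.55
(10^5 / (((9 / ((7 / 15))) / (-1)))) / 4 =-35000 / 27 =-1296.30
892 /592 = 223 /148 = 1.51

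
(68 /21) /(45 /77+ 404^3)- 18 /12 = -45695908861 /30463940238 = -1.50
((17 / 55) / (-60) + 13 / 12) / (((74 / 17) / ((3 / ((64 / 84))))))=635103 / 651200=0.98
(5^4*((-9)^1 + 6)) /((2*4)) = -1875 /8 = -234.38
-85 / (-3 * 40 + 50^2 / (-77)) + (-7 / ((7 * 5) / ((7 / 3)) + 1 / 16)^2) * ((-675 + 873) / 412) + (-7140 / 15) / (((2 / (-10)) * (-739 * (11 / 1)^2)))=648175394696585 / 1256027682227516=0.52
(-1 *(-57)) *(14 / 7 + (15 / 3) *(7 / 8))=2907 / 8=363.38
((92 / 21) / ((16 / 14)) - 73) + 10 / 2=-385 / 6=-64.17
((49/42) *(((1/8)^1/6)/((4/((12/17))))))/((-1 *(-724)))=7/1181568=0.00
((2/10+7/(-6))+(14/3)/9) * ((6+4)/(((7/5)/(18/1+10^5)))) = -60510890/189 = -320163.44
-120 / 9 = -40 / 3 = -13.33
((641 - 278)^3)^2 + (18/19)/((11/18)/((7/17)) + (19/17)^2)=4326562599645209384511/1891051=2287914286629609.35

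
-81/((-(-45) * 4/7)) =-63/20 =-3.15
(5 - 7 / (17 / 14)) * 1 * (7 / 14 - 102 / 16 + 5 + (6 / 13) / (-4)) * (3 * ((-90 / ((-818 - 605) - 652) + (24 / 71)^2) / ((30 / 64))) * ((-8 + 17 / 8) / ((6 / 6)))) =-798227649 / 177821275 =-4.49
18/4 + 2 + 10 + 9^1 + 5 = 61/2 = 30.50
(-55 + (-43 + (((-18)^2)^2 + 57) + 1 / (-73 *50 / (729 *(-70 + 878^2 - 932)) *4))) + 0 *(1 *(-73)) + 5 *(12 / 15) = 485432711 / 7300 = 66497.63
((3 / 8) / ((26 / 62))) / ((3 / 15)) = 465 / 104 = 4.47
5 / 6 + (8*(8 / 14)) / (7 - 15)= 11 / 42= 0.26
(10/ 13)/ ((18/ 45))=25/ 13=1.92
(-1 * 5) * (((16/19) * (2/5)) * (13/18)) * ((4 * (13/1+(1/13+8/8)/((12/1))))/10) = -6.37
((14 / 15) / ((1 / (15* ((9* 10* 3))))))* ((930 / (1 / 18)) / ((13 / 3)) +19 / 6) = 189987210 / 13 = 14614400.77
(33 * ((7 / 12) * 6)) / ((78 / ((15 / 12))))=385 / 208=1.85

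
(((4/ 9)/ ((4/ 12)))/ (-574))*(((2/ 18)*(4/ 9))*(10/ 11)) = -80/ 767151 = -0.00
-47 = -47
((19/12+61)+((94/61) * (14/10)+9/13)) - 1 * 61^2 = -173931877/47580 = -3655.57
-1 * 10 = -10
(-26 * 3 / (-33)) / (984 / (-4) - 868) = -13 / 6127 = -0.00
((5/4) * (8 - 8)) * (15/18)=0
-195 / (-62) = 195 / 62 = 3.15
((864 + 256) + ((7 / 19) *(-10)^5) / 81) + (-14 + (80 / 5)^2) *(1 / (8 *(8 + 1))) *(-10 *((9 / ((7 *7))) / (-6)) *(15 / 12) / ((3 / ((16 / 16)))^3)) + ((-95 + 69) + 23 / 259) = 9513424789 / 14881104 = 639.30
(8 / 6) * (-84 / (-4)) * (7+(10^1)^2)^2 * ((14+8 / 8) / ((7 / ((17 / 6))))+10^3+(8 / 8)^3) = 322838902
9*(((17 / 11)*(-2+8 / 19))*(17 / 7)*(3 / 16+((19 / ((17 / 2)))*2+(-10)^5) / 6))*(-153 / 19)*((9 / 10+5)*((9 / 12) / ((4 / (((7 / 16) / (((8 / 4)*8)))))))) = -216516.46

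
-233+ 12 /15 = -1161 /5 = -232.20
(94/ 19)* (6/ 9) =188/ 57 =3.30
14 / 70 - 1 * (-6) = 31 / 5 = 6.20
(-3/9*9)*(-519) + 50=1607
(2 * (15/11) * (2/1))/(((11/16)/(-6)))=-5760/121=-47.60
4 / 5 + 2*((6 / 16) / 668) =10703 / 13360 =0.80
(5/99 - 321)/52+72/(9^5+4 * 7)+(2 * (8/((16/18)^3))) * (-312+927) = 34072837169629/2433027168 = 14004.30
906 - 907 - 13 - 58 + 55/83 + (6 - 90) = -12893/83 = -155.34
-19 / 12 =-1.58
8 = 8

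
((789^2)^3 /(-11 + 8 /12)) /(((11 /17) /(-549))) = 6754676274530806981239 /341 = 19808434822670988214.78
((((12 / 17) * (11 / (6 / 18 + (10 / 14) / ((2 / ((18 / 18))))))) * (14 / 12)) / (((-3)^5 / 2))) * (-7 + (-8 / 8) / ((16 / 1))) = 60907 / 79866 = 0.76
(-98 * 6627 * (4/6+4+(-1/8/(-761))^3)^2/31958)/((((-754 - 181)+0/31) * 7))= 154311285721620201636208670623/2282077162762376191801896468480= 0.07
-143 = -143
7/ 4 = 1.75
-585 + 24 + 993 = 432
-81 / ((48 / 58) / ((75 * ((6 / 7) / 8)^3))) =-1585575 / 175616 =-9.03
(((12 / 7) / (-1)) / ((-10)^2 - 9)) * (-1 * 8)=96 / 637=0.15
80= 80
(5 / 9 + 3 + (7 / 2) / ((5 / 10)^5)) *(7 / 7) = 1040 / 9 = 115.56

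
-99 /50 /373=-99 /18650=-0.01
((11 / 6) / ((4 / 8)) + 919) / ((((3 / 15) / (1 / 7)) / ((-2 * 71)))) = -1965280 / 21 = -93584.76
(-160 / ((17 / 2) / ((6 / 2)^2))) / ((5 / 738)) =-425088 / 17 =-25005.18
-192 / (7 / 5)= -960 / 7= -137.14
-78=-78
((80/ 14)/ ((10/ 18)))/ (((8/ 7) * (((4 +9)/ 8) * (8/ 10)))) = 90/ 13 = 6.92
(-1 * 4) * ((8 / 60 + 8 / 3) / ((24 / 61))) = -427 / 15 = -28.47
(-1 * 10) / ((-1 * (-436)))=-5 / 218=-0.02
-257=-257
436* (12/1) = 5232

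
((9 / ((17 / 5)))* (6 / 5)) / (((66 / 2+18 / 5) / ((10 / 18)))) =50 / 1037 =0.05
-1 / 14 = -0.07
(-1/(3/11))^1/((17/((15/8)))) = -0.40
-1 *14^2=-196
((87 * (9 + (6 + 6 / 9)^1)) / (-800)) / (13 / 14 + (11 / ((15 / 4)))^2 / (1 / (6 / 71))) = -2032233 / 1974928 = -1.03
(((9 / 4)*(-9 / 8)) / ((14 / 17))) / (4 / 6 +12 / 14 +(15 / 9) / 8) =-1377 / 776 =-1.77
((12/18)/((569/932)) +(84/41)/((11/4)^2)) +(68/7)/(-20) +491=145789907656/296394945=491.88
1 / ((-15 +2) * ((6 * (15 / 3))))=-1 / 390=-0.00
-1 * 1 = -1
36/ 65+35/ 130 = 107/ 130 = 0.82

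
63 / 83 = 0.76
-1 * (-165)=165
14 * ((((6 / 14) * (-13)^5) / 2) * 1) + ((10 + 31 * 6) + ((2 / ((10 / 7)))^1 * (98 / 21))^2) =-250569071 / 225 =-1113640.32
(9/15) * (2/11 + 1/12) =7/44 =0.16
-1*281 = -281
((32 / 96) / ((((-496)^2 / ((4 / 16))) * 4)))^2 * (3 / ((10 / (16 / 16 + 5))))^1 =1 / 77470556487680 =0.00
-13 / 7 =-1.86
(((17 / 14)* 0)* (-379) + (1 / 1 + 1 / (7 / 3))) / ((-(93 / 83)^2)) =-68890 / 60543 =-1.14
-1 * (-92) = 92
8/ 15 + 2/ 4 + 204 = 6151/ 30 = 205.03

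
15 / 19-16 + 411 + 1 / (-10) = 75181 / 190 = 395.69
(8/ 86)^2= 16/ 1849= 0.01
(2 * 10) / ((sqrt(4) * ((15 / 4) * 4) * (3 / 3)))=2 / 3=0.67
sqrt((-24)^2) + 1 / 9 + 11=316 / 9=35.11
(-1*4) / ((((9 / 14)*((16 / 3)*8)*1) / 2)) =-0.29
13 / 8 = 1.62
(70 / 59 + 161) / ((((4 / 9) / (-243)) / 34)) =-355765851 / 118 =-3014964.84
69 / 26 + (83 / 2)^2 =89695 / 52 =1724.90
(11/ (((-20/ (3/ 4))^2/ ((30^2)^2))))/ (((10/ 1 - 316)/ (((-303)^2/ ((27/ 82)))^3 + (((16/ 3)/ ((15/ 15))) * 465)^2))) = -60357850014271524825/ 68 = -887615441386345953.31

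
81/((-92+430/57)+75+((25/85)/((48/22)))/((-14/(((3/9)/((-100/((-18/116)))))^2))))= -59144287104000/6904650369881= -8.57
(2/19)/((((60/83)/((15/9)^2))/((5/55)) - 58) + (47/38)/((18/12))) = -2490/1284769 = -0.00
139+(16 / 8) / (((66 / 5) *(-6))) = 27517 / 198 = 138.97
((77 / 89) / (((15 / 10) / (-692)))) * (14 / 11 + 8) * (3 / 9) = -329392 / 267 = -1233.68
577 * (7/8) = 4039/8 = 504.88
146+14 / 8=591 / 4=147.75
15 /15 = 1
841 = 841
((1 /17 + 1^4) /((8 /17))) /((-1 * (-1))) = 9 /4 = 2.25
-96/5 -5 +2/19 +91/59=-22.55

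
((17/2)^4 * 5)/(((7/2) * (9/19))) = 7934495/504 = 15743.05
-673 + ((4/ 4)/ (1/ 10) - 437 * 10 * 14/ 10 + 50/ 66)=-223748/ 33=-6780.24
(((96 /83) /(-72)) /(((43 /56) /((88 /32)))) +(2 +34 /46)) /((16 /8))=660373 /492522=1.34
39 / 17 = 2.29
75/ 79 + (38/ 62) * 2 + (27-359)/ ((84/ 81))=-5450920/ 17143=-317.97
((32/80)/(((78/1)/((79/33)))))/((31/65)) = 79/3069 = 0.03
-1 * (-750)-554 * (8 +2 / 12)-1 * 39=-11440 / 3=-3813.33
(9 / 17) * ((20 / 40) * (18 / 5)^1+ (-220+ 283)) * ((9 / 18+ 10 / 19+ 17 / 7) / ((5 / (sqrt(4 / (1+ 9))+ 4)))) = 1339902 * sqrt(10) / 282625+ 5359608 / 56525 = 109.81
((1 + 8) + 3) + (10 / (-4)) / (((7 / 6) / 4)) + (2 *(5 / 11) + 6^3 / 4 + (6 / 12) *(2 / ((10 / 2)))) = 58.54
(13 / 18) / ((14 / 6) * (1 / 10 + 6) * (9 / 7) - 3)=65 / 1377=0.05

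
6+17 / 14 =101 / 14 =7.21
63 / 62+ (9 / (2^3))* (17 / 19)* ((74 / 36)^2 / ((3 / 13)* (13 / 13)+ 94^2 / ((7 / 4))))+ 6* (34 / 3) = 316441662925 / 4584983328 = 69.02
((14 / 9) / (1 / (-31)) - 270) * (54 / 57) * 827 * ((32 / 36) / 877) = -37896448 / 149967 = -252.70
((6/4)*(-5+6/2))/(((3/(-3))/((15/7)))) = 45/7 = 6.43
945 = 945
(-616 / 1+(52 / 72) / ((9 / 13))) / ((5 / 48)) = -796984 / 135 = -5903.59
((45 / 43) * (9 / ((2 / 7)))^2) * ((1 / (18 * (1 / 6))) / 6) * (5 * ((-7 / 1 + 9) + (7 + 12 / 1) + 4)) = 2480625 / 344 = 7211.12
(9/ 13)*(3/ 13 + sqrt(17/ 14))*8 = 216/ 169 + 36*sqrt(238)/ 91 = 7.38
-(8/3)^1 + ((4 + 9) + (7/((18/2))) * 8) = 149/9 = 16.56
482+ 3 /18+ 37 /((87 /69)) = 89003 /174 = 511.51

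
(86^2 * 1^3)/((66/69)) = 85054/11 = 7732.18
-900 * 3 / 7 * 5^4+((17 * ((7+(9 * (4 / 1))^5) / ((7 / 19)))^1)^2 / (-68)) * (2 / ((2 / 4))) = -22437849541811506493 / 49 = -457915296771663397.82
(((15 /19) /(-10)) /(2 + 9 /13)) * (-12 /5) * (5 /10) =117 /3325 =0.04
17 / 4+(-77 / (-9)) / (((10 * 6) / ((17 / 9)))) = 5491 / 1215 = 4.52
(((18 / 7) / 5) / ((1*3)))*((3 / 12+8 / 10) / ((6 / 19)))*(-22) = -627 / 50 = -12.54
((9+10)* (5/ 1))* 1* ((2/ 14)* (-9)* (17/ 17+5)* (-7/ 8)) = 641.25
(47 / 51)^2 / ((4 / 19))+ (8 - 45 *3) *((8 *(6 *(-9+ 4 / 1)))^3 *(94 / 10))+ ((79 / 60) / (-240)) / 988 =22618371060817292123 / 1370553600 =16503091204.03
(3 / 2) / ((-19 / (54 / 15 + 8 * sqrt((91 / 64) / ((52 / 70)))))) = -21 * sqrt(10) / 76- 27 / 95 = -1.16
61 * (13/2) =793/2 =396.50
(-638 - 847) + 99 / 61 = -90486 / 61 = -1483.38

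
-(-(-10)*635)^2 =-40322500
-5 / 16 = -0.31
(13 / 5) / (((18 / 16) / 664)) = 69056 / 45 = 1534.58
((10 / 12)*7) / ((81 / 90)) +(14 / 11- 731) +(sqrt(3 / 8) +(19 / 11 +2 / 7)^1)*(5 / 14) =-21029867 / 29106 +5*sqrt(6) / 56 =-722.31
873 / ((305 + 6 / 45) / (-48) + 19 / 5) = -628560 / 1841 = -341.42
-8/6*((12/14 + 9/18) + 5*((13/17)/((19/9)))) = -28654/6783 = -4.22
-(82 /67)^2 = -1.50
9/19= 0.47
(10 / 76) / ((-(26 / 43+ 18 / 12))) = -0.06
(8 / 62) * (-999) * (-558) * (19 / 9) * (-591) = -89742168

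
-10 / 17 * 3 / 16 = -15 / 136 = -0.11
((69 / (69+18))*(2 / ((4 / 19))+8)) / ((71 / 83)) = 66815 / 4118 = 16.23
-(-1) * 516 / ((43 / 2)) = 24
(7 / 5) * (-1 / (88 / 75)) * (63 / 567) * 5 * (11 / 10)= -35 / 48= -0.73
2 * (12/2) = 12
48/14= 24/7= 3.43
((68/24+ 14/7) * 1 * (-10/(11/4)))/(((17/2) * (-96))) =145/6732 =0.02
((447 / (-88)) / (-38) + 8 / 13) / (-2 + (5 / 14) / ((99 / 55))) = -2051469 / 4934072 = -0.42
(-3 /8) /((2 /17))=-51 /16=-3.19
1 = 1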